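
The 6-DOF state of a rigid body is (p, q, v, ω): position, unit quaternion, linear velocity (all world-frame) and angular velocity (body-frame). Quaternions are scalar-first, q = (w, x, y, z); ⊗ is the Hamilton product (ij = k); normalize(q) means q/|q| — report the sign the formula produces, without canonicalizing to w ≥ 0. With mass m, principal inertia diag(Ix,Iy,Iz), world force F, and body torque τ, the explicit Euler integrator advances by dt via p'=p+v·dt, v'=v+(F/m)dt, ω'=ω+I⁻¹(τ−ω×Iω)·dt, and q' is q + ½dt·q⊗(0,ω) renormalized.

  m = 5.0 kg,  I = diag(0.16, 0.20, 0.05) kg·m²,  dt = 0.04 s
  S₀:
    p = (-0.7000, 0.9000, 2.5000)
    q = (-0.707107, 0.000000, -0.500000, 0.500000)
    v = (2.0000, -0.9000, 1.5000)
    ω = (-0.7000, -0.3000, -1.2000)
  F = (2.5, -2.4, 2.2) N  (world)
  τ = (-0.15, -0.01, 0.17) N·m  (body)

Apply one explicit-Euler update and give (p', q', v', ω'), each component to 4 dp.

p' = (-0.6200, 0.8640, 2.5600)
q' = (-0.6978, 0.0249, -0.5026, 0.5098)
v' = (2.0200, -0.9192, 1.5176)
ω' = (-0.7240, -0.3205, -1.0707)

precession coupling ω×(Iω) = (-0.0540, 0.0924, 0.0084)
(τ − ω×Iω)/I = (-0.6000, -0.5120, 3.2320)
ω + α·dt = (-0.7240, -0.3205, -1.0707)
q⊗(0,ω) = (0.4500000, 1.2449749, -0.1378679, 0.4985284)
q + ½dt·q⊗(0,ω), renormalized = (-0.6978, 0.0249, -0.5026, 0.5098)
a = F/m = (0.5000, -0.4800, 0.4400)
p' = p + v·dt = (-0.6200, 0.8640, 2.5600)
v + (F/m)dt = (2.0200, -0.9192, 1.5176)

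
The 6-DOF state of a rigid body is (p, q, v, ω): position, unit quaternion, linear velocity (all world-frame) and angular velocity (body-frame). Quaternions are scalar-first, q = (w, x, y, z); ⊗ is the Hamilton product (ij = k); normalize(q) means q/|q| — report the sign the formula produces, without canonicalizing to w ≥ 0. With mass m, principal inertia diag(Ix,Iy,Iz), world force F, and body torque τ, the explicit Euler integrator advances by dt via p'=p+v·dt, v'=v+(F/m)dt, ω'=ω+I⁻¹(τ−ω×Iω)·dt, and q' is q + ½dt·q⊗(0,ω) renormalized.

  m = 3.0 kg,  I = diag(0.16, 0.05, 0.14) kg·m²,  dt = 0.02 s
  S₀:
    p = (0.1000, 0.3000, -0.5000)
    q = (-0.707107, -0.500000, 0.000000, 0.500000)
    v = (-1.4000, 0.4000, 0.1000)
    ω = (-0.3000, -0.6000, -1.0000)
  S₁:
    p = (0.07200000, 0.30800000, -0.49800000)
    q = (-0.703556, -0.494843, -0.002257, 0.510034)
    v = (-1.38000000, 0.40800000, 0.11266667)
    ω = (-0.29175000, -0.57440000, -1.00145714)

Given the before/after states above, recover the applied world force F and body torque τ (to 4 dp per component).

F = (3.0000, 1.2000, 1.9000)
τ = (0.1200, 0.0700, -0.0300)

velocity change Δv = (0.02000000, 0.00800000, 0.01266667)
m·(v₁−v₀)/dt = (3.0000, 1.2000, 1.9000)
ω₁ − ω₀ = (0.00825000, 0.02560000, -0.00145714)
applied torque τ = (0.1200, 0.0700, -0.0300)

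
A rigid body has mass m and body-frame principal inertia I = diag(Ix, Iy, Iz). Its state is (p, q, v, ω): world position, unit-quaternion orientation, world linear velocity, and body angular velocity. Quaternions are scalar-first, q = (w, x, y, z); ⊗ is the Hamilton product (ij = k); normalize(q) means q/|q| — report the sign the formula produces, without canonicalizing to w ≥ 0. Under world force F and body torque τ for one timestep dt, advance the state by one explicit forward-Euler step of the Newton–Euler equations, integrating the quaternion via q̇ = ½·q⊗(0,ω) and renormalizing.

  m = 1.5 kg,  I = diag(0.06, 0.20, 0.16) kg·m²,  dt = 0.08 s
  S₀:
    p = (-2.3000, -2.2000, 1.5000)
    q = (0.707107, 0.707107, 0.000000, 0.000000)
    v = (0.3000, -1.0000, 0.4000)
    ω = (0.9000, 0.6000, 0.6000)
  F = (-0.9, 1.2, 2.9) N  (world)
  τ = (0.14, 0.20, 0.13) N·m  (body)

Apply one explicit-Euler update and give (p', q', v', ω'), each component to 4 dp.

a = F/m = (-0.6000, 0.8000, 1.9333)
new position p' = (-2.2760, -2.2800, 1.5320)
new velocity v' = (0.2520, -0.9360, 0.5547)
precession coupling ω×(Iω) = (-0.0144, -0.0540, 0.0756)
α = I⁻¹(τ − ω×Iω) = (2.5733, 1.2700, 0.3400)
ω + α·dt = (1.1059, 0.7016, 0.6272)
2q̇ = q⊗(0,ω) = (-0.6363963, 0.6363963, 0.0000000, 0.8485284)
q + ½dt·q⊗(0,ω), renormalized = (0.6808, 0.7317, 0.0000, 0.0339)

p' = (-2.2760, -2.2800, 1.5320)
q' = (0.6808, 0.7317, 0.0000, 0.0339)
v' = (0.2520, -0.9360, 0.5547)
ω' = (1.1059, 0.7016, 0.6272)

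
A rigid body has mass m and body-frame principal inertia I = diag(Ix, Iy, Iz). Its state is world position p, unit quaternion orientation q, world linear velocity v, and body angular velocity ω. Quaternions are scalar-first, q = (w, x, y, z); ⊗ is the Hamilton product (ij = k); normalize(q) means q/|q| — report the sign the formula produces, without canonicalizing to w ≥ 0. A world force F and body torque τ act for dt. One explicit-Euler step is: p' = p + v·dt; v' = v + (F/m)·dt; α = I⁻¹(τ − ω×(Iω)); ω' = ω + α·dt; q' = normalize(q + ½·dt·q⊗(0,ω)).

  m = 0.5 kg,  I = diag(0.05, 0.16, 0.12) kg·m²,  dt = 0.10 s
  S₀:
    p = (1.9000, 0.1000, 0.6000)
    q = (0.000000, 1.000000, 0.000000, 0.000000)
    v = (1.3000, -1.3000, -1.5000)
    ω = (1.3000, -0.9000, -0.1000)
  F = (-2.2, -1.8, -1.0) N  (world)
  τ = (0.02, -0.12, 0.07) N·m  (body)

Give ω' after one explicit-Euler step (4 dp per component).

α = I⁻¹(τ − ω×Iω) = (0.4720, -0.8069, 1.6558)
ω + α·dt = (1.3472, -0.9807, 0.0656)

ω' = (1.3472, -0.9807, 0.0656)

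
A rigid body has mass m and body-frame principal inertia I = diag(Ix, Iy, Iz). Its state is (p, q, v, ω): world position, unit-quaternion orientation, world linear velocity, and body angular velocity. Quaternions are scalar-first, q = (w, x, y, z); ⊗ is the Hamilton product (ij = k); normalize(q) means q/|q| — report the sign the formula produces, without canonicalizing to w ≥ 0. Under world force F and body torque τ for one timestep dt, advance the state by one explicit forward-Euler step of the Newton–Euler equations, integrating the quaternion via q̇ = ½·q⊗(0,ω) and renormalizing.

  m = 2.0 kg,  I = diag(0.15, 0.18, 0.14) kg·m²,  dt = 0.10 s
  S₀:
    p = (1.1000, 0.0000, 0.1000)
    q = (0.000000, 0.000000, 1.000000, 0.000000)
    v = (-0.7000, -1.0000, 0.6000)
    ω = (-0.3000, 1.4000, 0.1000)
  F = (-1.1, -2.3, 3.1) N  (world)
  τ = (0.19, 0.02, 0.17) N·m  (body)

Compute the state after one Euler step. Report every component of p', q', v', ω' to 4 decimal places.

p' = (1.0300, -0.1000, 0.1600)
q' = (-0.0698, 0.0050, 0.9974, 0.0150)
v' = (-0.7550, -1.1150, 0.7550)
ω' = (-0.1696, 1.4113, 0.2304)

precession coupling ω×(Iω) = (-0.0056, -0.0003, -0.0126)
(τ − ω×Iω)/I = (1.3040, 0.1128, 1.3043)
ω' = ω + α·dt = (-0.1696, 1.4113, 0.2304)
Hamilton product q⊗(0,ω) = (-1.4000000, 0.1000000, 0.0000000, 0.3000000)
q' = normalize(q + ½dt·q⊗(0,ω)) = (-0.0698, 0.0050, 0.9974, 0.0150)
a = F/m = (-0.5500, -1.1500, 1.5500)
p' = p + v·dt = (1.0300, -0.1000, 0.1600)
v' = v + a·dt = (-0.7550, -1.1150, 0.7550)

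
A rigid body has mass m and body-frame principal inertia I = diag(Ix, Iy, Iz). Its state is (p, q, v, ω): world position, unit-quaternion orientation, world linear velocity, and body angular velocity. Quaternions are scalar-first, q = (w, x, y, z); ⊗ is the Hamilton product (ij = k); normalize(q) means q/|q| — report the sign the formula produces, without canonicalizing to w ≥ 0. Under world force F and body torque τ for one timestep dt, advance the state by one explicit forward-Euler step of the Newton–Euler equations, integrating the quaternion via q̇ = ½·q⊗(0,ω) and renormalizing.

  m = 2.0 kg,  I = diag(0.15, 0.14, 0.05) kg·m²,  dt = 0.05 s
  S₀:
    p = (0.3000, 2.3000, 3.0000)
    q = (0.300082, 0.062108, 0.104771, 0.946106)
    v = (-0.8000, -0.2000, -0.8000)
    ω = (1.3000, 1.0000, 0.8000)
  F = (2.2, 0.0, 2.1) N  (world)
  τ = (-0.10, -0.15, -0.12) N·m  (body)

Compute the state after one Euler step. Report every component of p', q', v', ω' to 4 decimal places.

angular accel α = (-0.1867, -1.8143, -2.1400)
ω' = ω + α·dt = (1.2907, 0.9093, 0.6930)
q⊗(0,ω) = (-0.9423962, -0.4721826, 1.4803334, 0.1659713)
updated quaternion q' = (0.2762, 0.0503, 0.1416, 0.9493)
p + v·dt = (0.2600, 2.2900, 2.9600)
v' = v + a·dt = (-0.7450, -0.2000, -0.7475)

p' = (0.2600, 2.2900, 2.9600)
q' = (0.2762, 0.0503, 0.1416, 0.9493)
v' = (-0.7450, -0.2000, -0.7475)
ω' = (1.2907, 0.9093, 0.6930)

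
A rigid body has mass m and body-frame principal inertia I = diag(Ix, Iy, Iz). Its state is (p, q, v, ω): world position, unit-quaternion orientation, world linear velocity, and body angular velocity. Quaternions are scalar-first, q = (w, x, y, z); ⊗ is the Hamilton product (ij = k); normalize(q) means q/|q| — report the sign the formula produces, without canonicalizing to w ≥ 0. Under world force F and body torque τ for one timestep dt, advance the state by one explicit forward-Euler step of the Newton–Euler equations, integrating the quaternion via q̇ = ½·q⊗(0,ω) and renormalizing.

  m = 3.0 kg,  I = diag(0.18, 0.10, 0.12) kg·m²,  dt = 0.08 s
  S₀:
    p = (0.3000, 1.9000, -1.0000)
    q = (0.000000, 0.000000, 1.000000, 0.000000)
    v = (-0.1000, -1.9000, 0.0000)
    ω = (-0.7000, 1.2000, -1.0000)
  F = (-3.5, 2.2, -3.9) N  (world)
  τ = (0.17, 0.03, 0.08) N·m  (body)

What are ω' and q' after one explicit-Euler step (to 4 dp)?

gyro term ω×Iω = (-0.0240, 0.0420, 0.0672)
angular accel α = (1.0778, -0.1200, 0.1067)
ω + α·dt = (-0.6138, 1.1904, -0.9915)
q⊗(0,ω) = (-1.2000000, -1.0000000, 0.0000000, 0.7000000)
updated quaternion q' = (-0.0479, -0.0399, 0.9977, 0.0279)

ω' = (-0.6138, 1.1904, -0.9915)
q' = (-0.0479, -0.0399, 0.9977, 0.0279)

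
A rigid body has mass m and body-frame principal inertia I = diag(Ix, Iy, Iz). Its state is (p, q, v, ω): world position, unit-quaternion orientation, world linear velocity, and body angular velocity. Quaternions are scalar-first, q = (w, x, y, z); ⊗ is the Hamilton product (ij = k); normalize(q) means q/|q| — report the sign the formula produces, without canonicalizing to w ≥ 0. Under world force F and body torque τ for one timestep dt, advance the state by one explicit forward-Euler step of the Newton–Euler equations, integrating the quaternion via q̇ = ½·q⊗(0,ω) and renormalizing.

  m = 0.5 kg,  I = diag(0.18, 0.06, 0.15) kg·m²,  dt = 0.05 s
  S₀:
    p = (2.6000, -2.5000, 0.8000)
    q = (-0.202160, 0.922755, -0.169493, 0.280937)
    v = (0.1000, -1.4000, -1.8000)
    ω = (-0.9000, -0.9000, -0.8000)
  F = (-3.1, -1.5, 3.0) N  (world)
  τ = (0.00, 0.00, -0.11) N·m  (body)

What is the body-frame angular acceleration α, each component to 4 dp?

gyro term ω×Iω = (0.0648, 0.0216, -0.0972)
angular accel α = (-0.3600, -0.3600, -0.0853)

α = (-0.3600, -0.3600, -0.0853)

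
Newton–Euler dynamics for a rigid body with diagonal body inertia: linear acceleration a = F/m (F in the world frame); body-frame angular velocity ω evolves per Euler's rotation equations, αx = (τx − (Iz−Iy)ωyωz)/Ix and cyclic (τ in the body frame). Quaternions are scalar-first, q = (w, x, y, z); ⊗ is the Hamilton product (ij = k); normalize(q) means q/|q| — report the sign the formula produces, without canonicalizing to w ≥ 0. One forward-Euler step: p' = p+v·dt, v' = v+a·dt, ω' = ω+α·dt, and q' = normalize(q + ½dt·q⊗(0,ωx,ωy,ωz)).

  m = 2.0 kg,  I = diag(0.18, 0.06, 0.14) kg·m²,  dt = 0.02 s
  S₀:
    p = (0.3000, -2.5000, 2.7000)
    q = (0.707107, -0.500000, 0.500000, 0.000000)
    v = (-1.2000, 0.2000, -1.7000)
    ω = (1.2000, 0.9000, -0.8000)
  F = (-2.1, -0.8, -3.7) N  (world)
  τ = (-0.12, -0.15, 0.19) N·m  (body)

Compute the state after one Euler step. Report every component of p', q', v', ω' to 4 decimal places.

a = (-1.0500, -0.4000, -1.8500)
new position p' = (0.2760, -2.4960, 2.6660)
v + (F/m)dt = (-1.2210, 0.1920, -1.7370)
α = I⁻¹(τ − ω×Iω) = (-0.3467, -1.8600, 2.2829)
ω + α·dt = (1.1931, 0.8628, -0.7543)
q⊗(0,ω) = (0.1500000, 0.4485284, 0.2363963, -1.6156856)
updated quaternion q' = (0.7085, -0.4954, 0.5023, -0.0162)

p' = (0.2760, -2.4960, 2.6660)
q' = (0.7085, -0.4954, 0.5023, -0.0162)
v' = (-1.2210, 0.1920, -1.7370)
ω' = (1.1931, 0.8628, -0.7543)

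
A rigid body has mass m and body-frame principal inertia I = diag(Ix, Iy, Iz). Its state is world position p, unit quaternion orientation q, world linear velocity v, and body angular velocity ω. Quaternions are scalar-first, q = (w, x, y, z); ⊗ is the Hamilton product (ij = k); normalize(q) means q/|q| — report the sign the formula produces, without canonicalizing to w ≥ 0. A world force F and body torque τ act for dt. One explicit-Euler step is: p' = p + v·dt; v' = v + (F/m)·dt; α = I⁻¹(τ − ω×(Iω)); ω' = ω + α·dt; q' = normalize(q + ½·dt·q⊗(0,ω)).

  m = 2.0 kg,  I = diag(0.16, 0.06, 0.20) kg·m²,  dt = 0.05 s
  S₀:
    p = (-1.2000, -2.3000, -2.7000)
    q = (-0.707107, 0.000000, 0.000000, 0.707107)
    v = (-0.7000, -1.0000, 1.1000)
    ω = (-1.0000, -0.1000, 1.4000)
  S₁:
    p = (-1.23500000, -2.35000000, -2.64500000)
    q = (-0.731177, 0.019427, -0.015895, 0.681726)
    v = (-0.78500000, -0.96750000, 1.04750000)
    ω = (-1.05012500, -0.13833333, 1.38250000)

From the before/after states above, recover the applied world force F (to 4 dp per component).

v₁ − v₀ = (-0.08500000, 0.03250000, -0.05250000)
m·(v₁−v₀)/dt = (-3.4000, 1.3000, -2.1000)

F = (-3.4000, 1.3000, -2.1000)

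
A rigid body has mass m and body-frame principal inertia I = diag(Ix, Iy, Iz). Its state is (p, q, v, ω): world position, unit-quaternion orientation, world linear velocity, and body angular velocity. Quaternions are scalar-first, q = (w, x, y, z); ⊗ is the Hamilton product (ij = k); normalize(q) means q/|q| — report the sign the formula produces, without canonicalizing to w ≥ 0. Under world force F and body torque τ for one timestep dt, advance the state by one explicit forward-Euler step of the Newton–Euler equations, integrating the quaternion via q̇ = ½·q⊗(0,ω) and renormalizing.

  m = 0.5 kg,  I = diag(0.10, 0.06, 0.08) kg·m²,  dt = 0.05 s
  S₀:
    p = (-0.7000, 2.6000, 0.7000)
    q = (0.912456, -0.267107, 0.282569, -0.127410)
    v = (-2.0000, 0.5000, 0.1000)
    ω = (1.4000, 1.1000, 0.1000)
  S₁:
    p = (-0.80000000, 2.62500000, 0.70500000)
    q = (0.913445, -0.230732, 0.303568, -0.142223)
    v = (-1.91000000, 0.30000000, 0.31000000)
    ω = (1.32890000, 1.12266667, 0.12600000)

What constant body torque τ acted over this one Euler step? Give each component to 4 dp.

ω₁ − ω₀ = (-0.07110000, 0.02266667, 0.02600000)
precession coupling = (0.0022, 0.0028, -0.0616)
τ = I·(Δω/dt) + ω₀×(Iω₀) = (-0.1400, 0.0300, -0.0200)

τ = (-0.1400, 0.0300, -0.0200)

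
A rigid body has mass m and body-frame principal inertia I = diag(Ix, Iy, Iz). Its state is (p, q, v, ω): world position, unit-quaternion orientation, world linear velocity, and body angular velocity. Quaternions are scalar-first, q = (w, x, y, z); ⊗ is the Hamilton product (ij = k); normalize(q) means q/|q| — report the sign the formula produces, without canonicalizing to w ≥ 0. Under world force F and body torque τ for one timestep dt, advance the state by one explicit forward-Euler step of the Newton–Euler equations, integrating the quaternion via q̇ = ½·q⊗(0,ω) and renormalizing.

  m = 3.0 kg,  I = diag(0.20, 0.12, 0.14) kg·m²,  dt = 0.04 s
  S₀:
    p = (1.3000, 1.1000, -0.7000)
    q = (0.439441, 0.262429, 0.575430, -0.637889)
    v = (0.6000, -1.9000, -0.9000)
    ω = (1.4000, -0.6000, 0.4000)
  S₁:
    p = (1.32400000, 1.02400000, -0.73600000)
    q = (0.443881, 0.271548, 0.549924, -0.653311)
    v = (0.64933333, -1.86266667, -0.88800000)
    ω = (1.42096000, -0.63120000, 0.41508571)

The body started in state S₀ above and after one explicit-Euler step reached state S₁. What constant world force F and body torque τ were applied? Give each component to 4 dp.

F = (3.7000, 2.8000, 0.9000)
τ = (0.1000, -0.0600, 0.1200)

Δv = v₁−v₀ = (0.04933333, 0.03733333, 0.01200000)
m·(v₁−v₀)/dt = (3.7000, 2.8000, 0.9000)
ω₁ − ω₀ = (0.02096000, -0.03120000, 0.01508571)
precession coupling = (-0.0048, 0.0336, 0.0672)
I·α + gyro = (0.1000, -0.0600, 0.1200)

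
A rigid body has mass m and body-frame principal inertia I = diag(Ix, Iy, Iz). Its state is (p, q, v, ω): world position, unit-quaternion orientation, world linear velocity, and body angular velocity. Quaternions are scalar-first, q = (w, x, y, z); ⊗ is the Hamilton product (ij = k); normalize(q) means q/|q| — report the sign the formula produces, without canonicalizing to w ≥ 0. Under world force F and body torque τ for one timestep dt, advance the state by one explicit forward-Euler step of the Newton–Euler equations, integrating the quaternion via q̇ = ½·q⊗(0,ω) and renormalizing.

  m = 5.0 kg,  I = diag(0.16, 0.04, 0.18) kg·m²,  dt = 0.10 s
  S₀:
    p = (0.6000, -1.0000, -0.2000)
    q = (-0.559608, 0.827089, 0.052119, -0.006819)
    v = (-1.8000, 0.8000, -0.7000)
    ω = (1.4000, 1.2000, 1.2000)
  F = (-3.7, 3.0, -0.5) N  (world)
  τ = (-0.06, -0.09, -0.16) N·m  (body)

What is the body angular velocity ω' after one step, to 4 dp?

ω' = (1.2365, 1.0590, 1.2231)

precession coupling ω×(Iω) = (0.2016, -0.0336, -0.2016)
angular accel α = (-1.6350, -1.4100, 0.2311)
ω' = ω + α·dt = (1.2365, 1.0590, 1.2231)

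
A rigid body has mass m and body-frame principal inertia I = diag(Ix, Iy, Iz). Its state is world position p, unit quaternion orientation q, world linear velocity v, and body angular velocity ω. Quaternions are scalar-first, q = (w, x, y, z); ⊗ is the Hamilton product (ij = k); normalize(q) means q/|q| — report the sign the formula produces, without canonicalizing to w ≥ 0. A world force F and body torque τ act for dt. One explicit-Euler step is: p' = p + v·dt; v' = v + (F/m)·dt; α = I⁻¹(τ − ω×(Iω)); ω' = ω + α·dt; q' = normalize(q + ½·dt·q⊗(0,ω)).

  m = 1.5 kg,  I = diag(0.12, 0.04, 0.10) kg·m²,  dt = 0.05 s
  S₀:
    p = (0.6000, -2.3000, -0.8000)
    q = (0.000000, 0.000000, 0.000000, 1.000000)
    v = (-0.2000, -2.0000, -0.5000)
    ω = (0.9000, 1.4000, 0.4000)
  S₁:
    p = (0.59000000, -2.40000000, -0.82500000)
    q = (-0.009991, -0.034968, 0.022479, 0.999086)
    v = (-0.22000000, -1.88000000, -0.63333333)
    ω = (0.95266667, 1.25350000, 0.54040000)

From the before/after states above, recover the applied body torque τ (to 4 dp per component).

τ = (0.1600, -0.1100, 0.1800)

rate change Δω = (0.05266667, -0.14650000, 0.14040000)
gyro term ω₀×Iω₀ = (0.0336, 0.0072, -0.1008)
τ = I·(Δω/dt) + ω₀×(Iω₀) = (0.1600, -0.1100, 0.1800)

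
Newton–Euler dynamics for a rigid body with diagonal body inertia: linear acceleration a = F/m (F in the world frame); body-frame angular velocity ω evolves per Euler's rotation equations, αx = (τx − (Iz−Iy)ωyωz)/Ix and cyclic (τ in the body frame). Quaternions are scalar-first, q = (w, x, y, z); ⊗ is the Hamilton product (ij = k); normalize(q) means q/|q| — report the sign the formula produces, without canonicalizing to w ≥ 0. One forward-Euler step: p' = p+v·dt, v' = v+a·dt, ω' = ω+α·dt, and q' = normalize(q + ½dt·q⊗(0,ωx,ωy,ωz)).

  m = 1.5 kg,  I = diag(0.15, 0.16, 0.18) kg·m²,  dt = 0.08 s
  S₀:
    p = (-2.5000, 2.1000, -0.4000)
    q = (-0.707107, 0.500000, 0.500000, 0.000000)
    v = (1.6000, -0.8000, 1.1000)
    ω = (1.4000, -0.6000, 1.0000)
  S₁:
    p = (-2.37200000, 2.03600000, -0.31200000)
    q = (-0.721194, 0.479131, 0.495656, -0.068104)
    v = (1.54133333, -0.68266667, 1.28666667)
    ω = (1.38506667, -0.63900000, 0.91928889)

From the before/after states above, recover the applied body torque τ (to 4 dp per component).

ω₁ − ω₀ = (-0.01493333, -0.03900000, -0.08071111)
τ = I·(Δω/dt) + ω₀×(Iω₀) = (-0.0400, -0.1200, -0.1900)

τ = (-0.0400, -0.1200, -0.1900)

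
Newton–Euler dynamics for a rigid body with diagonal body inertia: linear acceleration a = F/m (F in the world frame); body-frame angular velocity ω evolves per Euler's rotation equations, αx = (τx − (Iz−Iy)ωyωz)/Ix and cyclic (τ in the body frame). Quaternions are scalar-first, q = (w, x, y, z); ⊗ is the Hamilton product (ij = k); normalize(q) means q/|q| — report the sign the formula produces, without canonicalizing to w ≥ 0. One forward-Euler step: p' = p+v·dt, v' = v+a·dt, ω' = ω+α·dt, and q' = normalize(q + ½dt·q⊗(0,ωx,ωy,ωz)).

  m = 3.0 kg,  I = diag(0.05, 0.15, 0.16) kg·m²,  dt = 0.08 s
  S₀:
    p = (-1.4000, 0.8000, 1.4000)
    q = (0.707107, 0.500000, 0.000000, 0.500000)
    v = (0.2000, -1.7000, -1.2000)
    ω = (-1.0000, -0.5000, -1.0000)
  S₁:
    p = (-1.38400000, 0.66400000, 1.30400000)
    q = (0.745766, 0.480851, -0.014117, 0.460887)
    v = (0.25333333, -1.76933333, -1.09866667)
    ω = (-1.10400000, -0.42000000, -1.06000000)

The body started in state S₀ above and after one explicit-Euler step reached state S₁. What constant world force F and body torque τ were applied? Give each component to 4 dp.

F = (2.0000, -2.6000, 3.8000)
τ = (-0.0600, 0.0400, -0.0700)

v₁ − v₀ = (0.05333333, -0.06933333, 0.10133333)
F = m·Δv/dt = (2.0000, -2.6000, 3.8000)
ω₁ − ω₀ = (-0.10400000, 0.08000000, -0.06000000)
τ = I·(Δω/dt) + ω₀×(Iω₀) = (-0.0600, 0.0400, -0.0700)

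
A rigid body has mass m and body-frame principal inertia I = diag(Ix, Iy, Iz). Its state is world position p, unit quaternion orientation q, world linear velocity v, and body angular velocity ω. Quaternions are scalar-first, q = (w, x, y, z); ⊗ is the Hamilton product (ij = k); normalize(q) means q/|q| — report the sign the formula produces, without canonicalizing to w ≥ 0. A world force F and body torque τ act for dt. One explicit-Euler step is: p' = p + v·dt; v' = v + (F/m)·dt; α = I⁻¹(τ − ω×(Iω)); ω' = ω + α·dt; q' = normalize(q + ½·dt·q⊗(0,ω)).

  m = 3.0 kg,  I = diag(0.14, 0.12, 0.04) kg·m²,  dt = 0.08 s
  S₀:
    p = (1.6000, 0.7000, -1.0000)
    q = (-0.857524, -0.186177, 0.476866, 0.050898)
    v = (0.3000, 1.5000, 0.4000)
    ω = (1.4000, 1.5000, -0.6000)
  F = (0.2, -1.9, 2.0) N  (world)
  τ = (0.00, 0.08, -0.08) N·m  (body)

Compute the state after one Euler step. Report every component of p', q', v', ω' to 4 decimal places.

p' = (1.6240, 0.8200, -0.9680)
q' = (-0.8713, -0.2478, 0.4223, 0.0335)
v' = (0.3053, 1.4493, 0.4533)
ω' = (1.3589, 1.6093, -0.6760)

angular accel α = (-0.5143, 1.3667, -0.9500)
ω + α·dt = (1.3589, 1.6093, -0.6760)
Hamilton product q⊗(0,ω) = (-0.4241124, -1.5630002, -1.3267350, -0.4323635)
updated quaternion q' = (-0.8713, -0.2478, 0.4223, 0.0335)
a = F/m = (0.0667, -0.6333, 0.6667)
new position p' = (1.6240, 0.8200, -0.9680)
v + (F/m)dt = (0.3053, 1.4493, 0.4533)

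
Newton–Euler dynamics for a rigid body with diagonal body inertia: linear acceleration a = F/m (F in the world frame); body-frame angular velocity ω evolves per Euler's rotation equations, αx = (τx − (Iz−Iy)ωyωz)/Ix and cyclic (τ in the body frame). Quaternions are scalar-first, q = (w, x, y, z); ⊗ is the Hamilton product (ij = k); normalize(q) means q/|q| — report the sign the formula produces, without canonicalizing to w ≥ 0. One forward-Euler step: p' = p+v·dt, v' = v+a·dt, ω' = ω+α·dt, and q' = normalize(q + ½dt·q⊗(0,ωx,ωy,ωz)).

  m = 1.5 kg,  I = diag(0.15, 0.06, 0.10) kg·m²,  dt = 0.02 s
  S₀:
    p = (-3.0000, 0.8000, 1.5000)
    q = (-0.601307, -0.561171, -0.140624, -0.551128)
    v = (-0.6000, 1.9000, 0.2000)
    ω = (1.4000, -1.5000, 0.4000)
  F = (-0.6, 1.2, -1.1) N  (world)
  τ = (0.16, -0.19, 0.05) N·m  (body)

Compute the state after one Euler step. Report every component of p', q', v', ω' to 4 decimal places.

α = I⁻¹(τ − ω×Iω) = (1.2267, -3.6333, -1.3900)
new body rate ω' = (1.4245, -1.5727, 0.3722)
Hamilton product q⊗(0,ω) = (0.7951546, -1.7247714, 0.3548497, 0.7981073)
updated quaternion q' = (-0.5932, -0.5783, -0.1370, -0.5430)
linear accel F/m = (-0.4000, 0.8000, -0.7333)
new position p' = (-3.0120, 0.8380, 1.5040)
v + (F/m)dt = (-0.6080, 1.9160, 0.1853)

p' = (-3.0120, 0.8380, 1.5040)
q' = (-0.5932, -0.5783, -0.1370, -0.5430)
v' = (-0.6080, 1.9160, 0.1853)
ω' = (1.4245, -1.5727, 0.3722)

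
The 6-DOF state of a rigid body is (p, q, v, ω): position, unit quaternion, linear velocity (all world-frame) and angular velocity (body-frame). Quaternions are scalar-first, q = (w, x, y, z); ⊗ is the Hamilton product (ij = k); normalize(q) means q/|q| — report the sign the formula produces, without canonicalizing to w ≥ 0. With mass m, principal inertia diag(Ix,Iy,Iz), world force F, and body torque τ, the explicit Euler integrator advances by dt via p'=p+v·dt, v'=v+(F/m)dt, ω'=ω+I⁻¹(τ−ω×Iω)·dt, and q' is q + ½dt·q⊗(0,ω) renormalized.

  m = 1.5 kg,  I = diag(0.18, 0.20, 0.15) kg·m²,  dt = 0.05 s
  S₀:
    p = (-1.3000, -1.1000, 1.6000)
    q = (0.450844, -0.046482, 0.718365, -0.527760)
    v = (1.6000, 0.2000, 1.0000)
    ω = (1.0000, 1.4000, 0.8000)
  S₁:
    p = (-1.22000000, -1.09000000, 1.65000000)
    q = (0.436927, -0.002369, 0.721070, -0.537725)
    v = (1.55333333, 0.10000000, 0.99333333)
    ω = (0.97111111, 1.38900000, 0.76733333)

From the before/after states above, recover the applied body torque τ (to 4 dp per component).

τ = (-0.1600, -0.0200, -0.0700)

rate change Δω = (-0.02888889, -0.01100000, -0.03266667)
ω₀×(Iω₀) = (-0.0560, 0.0240, 0.0280)
applied torque τ = (-0.1600, -0.0200, -0.0700)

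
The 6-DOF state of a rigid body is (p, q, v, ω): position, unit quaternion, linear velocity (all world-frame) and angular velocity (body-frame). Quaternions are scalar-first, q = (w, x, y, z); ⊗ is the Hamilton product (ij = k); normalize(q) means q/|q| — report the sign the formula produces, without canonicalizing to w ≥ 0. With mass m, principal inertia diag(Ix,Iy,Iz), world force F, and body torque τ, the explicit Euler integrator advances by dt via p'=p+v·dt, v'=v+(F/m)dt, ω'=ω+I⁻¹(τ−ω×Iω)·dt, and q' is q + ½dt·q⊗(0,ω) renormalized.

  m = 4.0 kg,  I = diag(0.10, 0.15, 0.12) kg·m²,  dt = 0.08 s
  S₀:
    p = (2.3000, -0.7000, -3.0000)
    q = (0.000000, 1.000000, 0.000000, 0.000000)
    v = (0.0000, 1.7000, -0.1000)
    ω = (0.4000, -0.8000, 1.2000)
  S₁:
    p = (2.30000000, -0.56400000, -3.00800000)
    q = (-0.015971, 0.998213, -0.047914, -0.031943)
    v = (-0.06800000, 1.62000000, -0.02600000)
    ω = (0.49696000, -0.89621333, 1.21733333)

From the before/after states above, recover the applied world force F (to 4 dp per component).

Δv = v₁−v₀ = (-0.06800000, -0.08000000, 0.07400000)
m·(v₁−v₀)/dt = (-3.4000, -4.0000, 3.7000)

F = (-3.4000, -4.0000, 3.7000)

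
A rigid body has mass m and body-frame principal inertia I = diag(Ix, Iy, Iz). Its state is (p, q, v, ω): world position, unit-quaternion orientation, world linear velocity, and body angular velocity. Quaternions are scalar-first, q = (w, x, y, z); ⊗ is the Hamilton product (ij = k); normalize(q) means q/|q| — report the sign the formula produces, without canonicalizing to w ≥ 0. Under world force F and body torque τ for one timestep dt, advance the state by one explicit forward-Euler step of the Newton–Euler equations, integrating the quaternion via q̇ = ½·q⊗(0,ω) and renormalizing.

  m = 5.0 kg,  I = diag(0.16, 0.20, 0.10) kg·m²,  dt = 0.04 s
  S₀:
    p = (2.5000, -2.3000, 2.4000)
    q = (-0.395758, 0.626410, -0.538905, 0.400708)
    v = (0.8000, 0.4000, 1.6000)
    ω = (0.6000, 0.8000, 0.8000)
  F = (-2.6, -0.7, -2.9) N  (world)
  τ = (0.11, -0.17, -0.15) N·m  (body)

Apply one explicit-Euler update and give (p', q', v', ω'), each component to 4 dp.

p' = p + v·dt = (2.5320, -2.2840, 2.4640)
new velocity v' = (0.7792, 0.3944, 1.5768)
gyro term ω×Iω = (-0.0640, 0.0288, 0.0192)
(τ − ω×Iω)/I = (1.0875, -0.9940, -1.6920)
new body rate ω' = (0.6435, 0.7602, 0.7323)
2q̇ = q⊗(0,ω) = (-0.2652884, -0.9891452, -0.5773096, 0.5078646)
q + ½dt·q⊗(0,ω), renormalized = (-0.4009, 0.6064, -0.5503, 0.4107)

p' = (2.5320, -2.2840, 2.4640)
q' = (-0.4009, 0.6064, -0.5503, 0.4107)
v' = (0.7792, 0.3944, 1.5768)
ω' = (0.6435, 0.7602, 0.7323)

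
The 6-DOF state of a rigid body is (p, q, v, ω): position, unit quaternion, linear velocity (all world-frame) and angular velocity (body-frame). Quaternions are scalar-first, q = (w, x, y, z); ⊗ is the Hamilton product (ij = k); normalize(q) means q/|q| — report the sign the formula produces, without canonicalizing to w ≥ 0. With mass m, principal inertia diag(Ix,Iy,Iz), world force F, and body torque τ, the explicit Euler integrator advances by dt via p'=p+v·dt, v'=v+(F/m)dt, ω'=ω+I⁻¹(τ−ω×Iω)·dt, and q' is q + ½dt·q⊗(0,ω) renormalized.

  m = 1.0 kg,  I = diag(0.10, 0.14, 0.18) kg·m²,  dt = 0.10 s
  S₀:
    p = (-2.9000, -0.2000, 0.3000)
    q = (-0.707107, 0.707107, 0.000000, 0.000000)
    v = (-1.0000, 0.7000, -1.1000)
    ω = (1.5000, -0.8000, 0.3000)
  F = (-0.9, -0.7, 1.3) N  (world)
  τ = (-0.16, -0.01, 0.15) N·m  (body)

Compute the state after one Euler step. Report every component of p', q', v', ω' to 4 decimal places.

precession coupling ω×(Iω) = (-0.0096, -0.0360, -0.0480)
(τ − ω×Iω)/I = (-1.5040, 0.1857, 1.1000)
new body rate ω' = (1.3496, -0.7814, 0.4100)
2q̇ = q⊗(0,ω) = (-1.0606605, -1.0606605, 0.3535535, -0.7778177)
q' = normalize(q + ½dt·q⊗(0,ω)) = (-0.7573, 0.6517, 0.0176, -0.0387)
new position p' = (-3.0000, -0.1300, 0.1900)
new velocity v' = (-1.0900, 0.6300, -0.9700)

p' = (-3.0000, -0.1300, 0.1900)
q' = (-0.7573, 0.6517, 0.0176, -0.0387)
v' = (-1.0900, 0.6300, -0.9700)
ω' = (1.3496, -0.7814, 0.4100)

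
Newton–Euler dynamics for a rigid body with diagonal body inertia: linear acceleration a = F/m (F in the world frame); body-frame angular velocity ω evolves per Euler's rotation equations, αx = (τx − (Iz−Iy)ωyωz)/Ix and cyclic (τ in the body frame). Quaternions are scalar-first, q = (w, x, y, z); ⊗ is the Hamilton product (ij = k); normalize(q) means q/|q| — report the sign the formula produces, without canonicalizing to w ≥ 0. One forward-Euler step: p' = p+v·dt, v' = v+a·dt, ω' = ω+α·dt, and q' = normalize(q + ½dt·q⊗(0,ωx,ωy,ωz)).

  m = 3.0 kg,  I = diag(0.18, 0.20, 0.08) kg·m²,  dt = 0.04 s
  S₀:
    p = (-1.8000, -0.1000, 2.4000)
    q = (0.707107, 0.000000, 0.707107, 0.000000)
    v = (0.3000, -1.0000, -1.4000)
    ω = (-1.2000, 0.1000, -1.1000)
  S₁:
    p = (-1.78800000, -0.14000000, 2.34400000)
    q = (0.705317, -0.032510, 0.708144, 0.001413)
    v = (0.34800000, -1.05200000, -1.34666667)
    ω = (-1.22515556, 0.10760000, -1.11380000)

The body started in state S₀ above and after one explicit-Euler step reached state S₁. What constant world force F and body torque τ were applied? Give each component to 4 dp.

F = (3.6000, -3.9000, 4.0000)
τ = (-0.1000, 0.1700, -0.0300)

rate change Δω = (-0.02515556, 0.00760000, -0.01380000)
ω₀×(Iω₀) = (0.0132, 0.1320, -0.0024)
I·α + gyro = (-0.1000, 0.1700, -0.0300)
v₁ − v₀ = (0.04800000, -0.05200000, 0.05333333)
m·(v₁−v₀)/dt = (3.6000, -3.9000, 4.0000)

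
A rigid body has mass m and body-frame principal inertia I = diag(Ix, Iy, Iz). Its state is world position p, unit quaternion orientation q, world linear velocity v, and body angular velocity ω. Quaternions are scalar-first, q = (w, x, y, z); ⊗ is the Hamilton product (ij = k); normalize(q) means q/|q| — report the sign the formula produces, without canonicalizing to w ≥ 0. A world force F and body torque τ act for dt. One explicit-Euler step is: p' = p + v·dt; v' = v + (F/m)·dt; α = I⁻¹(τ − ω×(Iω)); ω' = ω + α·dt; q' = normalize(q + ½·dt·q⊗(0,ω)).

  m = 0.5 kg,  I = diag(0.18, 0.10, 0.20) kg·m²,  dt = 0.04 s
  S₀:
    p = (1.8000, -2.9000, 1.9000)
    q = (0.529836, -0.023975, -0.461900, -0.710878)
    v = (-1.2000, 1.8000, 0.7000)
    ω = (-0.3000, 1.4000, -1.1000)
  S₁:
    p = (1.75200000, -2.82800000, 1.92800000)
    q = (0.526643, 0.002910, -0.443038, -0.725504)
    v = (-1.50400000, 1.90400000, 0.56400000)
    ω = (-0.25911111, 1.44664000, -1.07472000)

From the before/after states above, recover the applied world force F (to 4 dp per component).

F = (-3.8000, 1.3000, -1.7000)

velocity change Δv = (-0.30400000, 0.10400000, -0.13600000)
F = m·Δv/dt = (-3.8000, 1.3000, -1.7000)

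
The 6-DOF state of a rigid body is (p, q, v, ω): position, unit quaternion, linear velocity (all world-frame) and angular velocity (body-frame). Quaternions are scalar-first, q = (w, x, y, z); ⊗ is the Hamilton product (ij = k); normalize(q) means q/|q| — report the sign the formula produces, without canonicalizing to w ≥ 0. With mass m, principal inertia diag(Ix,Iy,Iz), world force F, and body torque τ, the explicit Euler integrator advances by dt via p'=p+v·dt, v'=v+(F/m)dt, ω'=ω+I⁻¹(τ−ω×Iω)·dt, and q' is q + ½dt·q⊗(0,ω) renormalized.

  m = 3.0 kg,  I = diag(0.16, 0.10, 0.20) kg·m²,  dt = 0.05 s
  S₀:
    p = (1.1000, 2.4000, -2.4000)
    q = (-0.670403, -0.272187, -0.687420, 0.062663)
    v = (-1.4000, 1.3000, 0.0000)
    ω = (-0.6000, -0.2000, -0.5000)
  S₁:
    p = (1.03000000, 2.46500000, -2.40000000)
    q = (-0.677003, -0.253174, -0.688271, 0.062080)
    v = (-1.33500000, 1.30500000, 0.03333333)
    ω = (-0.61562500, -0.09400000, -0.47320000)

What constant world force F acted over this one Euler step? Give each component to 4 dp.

velocity change Δv = (0.06500000, 0.00500000, 0.03333333)
m·(v₁−v₀)/dt = (3.9000, 0.3000, 2.0000)

F = (3.9000, 0.3000, 2.0000)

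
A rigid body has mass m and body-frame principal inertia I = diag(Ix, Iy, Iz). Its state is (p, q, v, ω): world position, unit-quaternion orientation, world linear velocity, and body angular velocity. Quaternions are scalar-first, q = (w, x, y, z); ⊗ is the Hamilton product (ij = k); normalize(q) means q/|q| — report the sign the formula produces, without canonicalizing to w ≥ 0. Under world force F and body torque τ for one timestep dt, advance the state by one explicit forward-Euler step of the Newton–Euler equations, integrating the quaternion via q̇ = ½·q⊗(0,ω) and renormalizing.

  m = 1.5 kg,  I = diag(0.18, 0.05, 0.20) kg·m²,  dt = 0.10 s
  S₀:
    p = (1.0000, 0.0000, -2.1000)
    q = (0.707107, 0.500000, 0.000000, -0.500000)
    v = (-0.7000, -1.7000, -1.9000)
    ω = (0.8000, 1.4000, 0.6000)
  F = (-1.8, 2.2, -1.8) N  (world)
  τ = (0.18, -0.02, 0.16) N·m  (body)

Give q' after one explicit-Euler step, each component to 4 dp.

q' = (0.6995, 0.5612, 0.0144, -0.4422)

Hamilton product q⊗(0,ω) = (-0.1000000, 1.2656856, 0.2899498, 1.1242642)
q' = normalize(q + ½dt·q⊗(0,ω)) = (0.6995, 0.5612, 0.0144, -0.4422)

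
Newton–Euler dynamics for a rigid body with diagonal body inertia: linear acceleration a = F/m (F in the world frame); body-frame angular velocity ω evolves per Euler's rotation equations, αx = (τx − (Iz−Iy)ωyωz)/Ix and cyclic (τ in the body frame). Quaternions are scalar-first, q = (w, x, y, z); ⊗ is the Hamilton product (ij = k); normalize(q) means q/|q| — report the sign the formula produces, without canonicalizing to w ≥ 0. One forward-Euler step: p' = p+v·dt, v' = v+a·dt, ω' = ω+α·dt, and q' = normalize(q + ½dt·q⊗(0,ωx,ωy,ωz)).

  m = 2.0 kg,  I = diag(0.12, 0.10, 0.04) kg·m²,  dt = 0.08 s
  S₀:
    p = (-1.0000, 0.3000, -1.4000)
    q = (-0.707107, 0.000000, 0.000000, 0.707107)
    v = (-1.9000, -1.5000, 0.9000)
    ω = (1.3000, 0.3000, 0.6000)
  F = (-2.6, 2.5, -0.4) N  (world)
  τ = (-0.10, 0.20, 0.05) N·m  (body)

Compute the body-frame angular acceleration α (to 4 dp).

α = (-0.7433, 1.3760, 1.4450)

gyro term ω×Iω = (-0.0108, 0.0624, -0.0078)
angular accel α = (-0.7433, 1.3760, 1.4450)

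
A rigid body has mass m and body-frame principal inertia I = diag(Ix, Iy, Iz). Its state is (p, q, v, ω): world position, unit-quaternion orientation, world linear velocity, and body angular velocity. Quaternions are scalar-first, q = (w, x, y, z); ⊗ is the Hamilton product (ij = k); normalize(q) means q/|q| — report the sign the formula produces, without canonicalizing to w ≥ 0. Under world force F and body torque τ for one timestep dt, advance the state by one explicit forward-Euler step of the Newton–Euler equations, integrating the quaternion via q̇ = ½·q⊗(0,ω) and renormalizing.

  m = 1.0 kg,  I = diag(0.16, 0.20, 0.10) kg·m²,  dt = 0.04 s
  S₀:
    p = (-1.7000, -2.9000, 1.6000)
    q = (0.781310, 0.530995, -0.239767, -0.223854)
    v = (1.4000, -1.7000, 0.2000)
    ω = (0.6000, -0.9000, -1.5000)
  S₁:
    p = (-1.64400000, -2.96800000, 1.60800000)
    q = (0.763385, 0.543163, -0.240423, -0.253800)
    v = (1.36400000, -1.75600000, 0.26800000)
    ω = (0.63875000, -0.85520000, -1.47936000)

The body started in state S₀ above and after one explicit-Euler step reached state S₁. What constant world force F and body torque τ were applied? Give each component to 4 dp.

Δv = v₁−v₀ = (-0.03600000, -0.05600000, 0.06800000)
F = m·Δv/dt = (-0.9000, -1.4000, 1.7000)
rate change Δω = (0.03875000, 0.04480000, 0.02064000)
gyro term ω₀×Iω₀ = (-0.1350, -0.0540, -0.0216)
applied torque τ = (0.0200, 0.1700, 0.0300)

F = (-0.9000, -1.4000, 1.7000)
τ = (0.0200, 0.1700, 0.0300)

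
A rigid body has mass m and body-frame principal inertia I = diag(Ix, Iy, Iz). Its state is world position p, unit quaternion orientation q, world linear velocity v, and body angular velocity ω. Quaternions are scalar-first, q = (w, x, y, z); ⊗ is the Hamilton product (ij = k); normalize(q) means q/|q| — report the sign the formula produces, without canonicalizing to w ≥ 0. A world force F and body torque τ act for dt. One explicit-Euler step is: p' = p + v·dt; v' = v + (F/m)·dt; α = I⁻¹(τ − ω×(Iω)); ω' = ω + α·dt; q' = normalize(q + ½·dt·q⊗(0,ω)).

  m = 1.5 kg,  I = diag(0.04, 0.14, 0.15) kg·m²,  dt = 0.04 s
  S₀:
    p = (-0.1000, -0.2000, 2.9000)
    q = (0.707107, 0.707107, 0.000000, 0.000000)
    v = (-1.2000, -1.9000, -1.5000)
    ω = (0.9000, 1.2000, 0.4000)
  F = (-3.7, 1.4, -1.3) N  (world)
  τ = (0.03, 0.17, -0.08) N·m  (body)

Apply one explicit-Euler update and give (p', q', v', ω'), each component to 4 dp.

ω×(Iω) gyroscopic = (0.0048, -0.0396, 0.1080)
angular accel α = (0.6300, 1.4971, -1.2533)
ω' = ω + α·dt = (0.9252, 1.2599, 0.3499)
2q̇ = q⊗(0,ω) = (-0.6363963, 0.6363963, 0.5656856, 1.1313712)
q + ½dt·q⊗(0,ω), renormalized = (0.6940, 0.7195, 0.0113, 0.0226)
a = (-2.4667, 0.9333, -0.8667)
p' = p + v·dt = (-0.1480, -0.2760, 2.8400)
v + (F/m)dt = (-1.2987, -1.8627, -1.5347)

p' = (-0.1480, -0.2760, 2.8400)
q' = (0.6940, 0.7195, 0.0113, 0.0226)
v' = (-1.2987, -1.8627, -1.5347)
ω' = (0.9252, 1.2599, 0.3499)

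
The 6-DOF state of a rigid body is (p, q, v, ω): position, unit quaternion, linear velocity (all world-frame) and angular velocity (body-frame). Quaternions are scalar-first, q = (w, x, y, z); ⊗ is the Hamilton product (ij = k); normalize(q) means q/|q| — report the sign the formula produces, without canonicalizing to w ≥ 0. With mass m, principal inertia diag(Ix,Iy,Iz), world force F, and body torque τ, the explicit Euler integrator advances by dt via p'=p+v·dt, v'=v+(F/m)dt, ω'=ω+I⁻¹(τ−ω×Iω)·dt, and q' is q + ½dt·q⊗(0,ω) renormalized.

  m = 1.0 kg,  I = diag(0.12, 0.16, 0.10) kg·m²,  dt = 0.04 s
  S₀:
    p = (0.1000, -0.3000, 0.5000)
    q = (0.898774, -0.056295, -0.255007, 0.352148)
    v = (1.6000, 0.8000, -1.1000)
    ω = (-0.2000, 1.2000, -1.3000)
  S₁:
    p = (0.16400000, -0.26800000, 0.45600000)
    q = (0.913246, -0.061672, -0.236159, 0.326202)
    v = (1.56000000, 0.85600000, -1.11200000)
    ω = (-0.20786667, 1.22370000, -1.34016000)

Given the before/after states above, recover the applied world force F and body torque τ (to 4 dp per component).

F = (-1.0000, 1.4000, -0.3000)
τ = (0.0700, 0.1000, -0.1100)

ω₁ − ω₀ = (-0.00786667, 0.02370000, -0.04016000)
ω₀×(Iω₀) = (0.0936, 0.0052, -0.0096)
τ = I·(Δω/dt) + ω₀×(Iω₀) = (0.0700, 0.1000, -0.1100)
velocity change Δv = (-0.04000000, 0.05600000, -0.01200000)
m·(v₁−v₀)/dt = (-1.0000, 1.4000, -0.3000)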